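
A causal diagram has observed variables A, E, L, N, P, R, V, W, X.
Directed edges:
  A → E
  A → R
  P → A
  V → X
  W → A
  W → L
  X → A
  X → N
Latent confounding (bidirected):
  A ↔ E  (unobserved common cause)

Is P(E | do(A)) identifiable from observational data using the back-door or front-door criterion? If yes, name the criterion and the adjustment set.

P(E|do(A)): not identifiable (no BD/FD set).

desc(A)\{A}={E,R}; candidates ⊆ {L,N,P,V,W,X}.
A↔E: latent back-door arc(s) into A.
size 0: {}; under {} A still reaches {E,L,N,P,V,W,X} ∋ E.
size 1: {L}, {N}, {P} …(+3); under {L} A still reaches {E,N,P,V,W,X} ∋ E.
size 2: {L,N}, {L,P}, {L,V} …(+12); under {L,N} A still reaches {E,P,V,W,X} ∋ E.
A↔E cannot be blocked by any observed set — no back-door set.
No mediator lies on a directed A→…→E path.
Neither criterion identifies P(E|do(A)) in this graph.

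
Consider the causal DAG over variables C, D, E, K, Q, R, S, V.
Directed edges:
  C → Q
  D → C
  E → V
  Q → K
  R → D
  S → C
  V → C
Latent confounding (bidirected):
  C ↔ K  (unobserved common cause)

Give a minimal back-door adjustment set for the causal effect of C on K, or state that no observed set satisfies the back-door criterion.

desc(C)\{C}={K,Q}; candidates ⊆ {D,E,R,S,V}.
C↔K: latent back-door arc(s) into C.
size 0: {}; under {} C still reaches {D,E,K,R,S,V} ∋ K.
size 1: {D}, {E}, {R} …(+2); under {D} C still reaches {E,K,S,V} ∋ K.
size 2: {D,E}, {D,R}, {D,S} …(+7); under {D,E} C still reaches {K,S,V} ∋ K.
C↔K cannot be blocked by any observed set — no back-door set.

C→K: no observed back-door set.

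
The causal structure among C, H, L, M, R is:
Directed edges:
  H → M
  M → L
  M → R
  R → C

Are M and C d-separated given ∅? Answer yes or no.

No — M and C are d-connected given ∅.

Bayes-Ball from M | ∅ reaches {C,H,L,R}.
C ∈ reach(M|∅) ⇒ M ⊥̸ C | ∅.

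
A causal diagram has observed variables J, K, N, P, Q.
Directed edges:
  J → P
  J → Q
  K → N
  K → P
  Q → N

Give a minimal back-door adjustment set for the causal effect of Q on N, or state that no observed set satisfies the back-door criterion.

desc(Q)\{Q}={N}; candidates ⊆ {J,K,P}.
∅: Q⊥N given ∅ in G with Q→· removed — back-door holds.

Q→N: minimal back-door set ∅.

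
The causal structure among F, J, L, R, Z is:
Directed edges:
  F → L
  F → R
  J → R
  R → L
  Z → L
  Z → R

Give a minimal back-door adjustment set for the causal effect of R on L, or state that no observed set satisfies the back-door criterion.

R→L: minimal back-door set {F, Z}.

desc(R)\{R}={L}; candidates ⊆ {F,J,Z}.
size 0: {}; under {} R still reaches {F,J,L,Z} ∋ L.
size 1: {F}, {J}, {Z}; under {F} R still reaches {J,L,Z} ∋ L.
{F,Z}: R⊥L given {F,Z} in G with R→· removed — back-door holds.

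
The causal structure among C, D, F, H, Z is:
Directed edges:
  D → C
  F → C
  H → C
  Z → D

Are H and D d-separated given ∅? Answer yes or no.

Yes — H ⊥ D | ∅.

Bayes-Ball from H | ∅ reaches {C}.
D ∉ reach(H|∅) ⇒ H ⊥ D | ∅.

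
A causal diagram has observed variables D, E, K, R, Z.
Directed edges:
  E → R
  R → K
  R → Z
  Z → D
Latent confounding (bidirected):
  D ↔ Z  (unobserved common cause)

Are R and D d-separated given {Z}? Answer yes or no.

Bayes-Ball from R | {Z} reaches {D,E,K}.
D ∈ reach(R|{Z}) ⇒ R ⊥̸ D | {Z}.

No — R and D are d-connected given {Z}.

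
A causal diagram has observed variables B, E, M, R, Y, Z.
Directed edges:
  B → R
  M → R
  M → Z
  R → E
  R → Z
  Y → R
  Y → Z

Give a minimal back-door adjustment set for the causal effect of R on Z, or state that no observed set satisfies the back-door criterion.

desc(R)\{R}={E,Z}; candidates ⊆ {B,M,Y}.
size 0: {}; under {} R still reaches {B,M,Y,Z} ∋ Z.
size 1: {B}, {M}, {Y}; under {B} R still reaches {M,Y,Z} ∋ Z.
{M,Y}: R⊥Z given {M,Y} in G with R→· removed — back-door holds.

R→Z: minimal back-door set {M, Y}.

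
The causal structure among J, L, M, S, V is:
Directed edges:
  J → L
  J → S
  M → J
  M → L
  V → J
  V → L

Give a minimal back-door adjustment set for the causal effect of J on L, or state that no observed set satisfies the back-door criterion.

desc(J)\{J}={L,S}; candidates ⊆ {M,V}.
size 0: {}; under {} J still reaches {L,M,V} ∋ L.
size 1: {M}, {V}; under {M} J still reaches {L,V} ∋ L.
{M,V}: J⊥L given {M,V} in G with J→· removed — back-door holds.

J→L: minimal back-door set {M, V}.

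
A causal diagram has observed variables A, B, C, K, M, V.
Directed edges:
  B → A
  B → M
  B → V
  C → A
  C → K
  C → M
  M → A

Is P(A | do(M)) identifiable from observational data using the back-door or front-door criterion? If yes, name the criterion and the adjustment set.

P(A|do(M)): backdoor, adjust for {B, C}.

desc(M)\{M}={A}; candidates ⊆ {B,C,K,V}.
size 0: {}; under {} M still reaches {A,B,C,K,V} ∋ A.
size 1: {B}, {C}, {K} …(+1); under {B} M still reaches {A,C,K} ∋ A.
{B,C}: M⊥A given {B,C} in G with M→· removed — back-door holds.
P(A|do(M)) = Σ_{B,C} P(A|M,B,C)·P(B,C).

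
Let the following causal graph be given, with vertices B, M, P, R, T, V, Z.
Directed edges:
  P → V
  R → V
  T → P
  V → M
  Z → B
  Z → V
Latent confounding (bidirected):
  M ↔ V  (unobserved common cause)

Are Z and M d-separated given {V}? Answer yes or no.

Bayes-Ball from Z | {V} reaches {B,M,P,R,T}.
M ∈ reach(Z|{V}) ⇒ Z ⊥̸ M | {V}.

No — Z and M are d-connected given {V}.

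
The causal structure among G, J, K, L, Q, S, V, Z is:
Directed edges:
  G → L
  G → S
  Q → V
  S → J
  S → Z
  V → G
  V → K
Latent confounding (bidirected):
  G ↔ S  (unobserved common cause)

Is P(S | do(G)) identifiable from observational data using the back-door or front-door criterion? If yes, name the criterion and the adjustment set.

desc(G)\{G}={J,L,S,Z}; candidates ⊆ {K,Q,V}.
G↔S: latent back-door arc(s) into G.
size 0: {}; under {} G still reaches {J,K,Q,S,V,Z} ∋ S.
size 1: {K}, {Q}, {V}; under {K} G still reaches {J,Q,S,V,Z} ∋ S.
size 2: {K,Q}, {K,V}, {Q,V}; under {K,Q} G still reaches {J,S,V,Z} ∋ S.
G↔S cannot be blocked by any observed set — no back-door set.
No mediator lies on a directed G→…→S path.
Neither criterion identifies P(S|do(G)) in this graph.

P(S|do(G)): not identifiable (no BD/FD set).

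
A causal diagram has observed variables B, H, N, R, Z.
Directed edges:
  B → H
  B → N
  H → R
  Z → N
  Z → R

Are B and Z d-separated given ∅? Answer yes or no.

Yes — B ⊥ Z | ∅.

Bayes-Ball from B | ∅ reaches {H,N,R}.
Z ∉ reach(B|∅) ⇒ B ⊥ Z | ∅.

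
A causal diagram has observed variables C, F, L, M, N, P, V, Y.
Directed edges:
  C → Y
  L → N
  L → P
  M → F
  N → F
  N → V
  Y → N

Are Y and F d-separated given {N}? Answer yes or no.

Bayes-Ball from Y | {N} reaches {C,L,P}.
F ∉ reach(Y|{N}) ⇒ Y ⊥ F | {N}.

Yes — Y ⊥ F | {N}.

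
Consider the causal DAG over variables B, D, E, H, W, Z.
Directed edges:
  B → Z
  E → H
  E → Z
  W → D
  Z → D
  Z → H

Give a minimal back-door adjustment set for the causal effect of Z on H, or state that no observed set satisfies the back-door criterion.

desc(Z)\{Z}={D,H}; candidates ⊆ {B,E,W}.
size 0: {}; under {} Z still reaches {B,E,H} ∋ H.
{E}: Z⊥H given {E} in G with Z→· removed — back-door holds.

Z→H: minimal back-door set {E}.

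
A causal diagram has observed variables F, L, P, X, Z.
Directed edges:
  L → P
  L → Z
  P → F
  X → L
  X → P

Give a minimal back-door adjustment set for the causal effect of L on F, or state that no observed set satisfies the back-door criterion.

desc(L)\{L}={F,P,Z}; candidates ⊆ {X}.
size 0: {}; under {} L still reaches {F,P,X} ∋ F.
{X}: L⊥F given {X} in G with L→· removed — back-door holds.

L→F: minimal back-door set {X}.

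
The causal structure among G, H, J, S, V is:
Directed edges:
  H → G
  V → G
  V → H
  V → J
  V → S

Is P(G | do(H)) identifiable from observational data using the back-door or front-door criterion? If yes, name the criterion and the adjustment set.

P(G|do(H)): backdoor, adjust for {V}.

desc(H)\{H}={G}; candidates ⊆ {J,S,V}.
size 0: {}; under {} H still reaches {G,J,S,V} ∋ G.
{V}: H⊥G given {V} in G with H→· removed — back-door holds.
P(G|do(H)) = Σ_{V} P(G|H,V)·P(V).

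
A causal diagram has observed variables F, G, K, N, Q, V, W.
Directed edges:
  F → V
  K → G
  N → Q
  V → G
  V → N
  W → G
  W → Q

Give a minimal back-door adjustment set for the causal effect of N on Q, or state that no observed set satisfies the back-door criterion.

desc(N)\{N}={Q}; candidates ⊆ {F,G,K,V,W}.
∅: N⊥Q given ∅ in G with N→· removed — back-door holds.

N→Q: minimal back-door set ∅.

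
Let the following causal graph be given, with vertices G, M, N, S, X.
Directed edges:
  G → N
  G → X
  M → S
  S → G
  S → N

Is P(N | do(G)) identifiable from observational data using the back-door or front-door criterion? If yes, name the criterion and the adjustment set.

P(N|do(G)): backdoor, adjust for {S}.

desc(G)\{G}={N,X}; candidates ⊆ {M,S}.
size 0: {}; under {} G still reaches {M,N,S} ∋ N.
{S}: G⊥N given {S} in G with G→· removed — back-door holds.
P(N|do(G)) = Σ_{S} P(N|G,S)·P(S).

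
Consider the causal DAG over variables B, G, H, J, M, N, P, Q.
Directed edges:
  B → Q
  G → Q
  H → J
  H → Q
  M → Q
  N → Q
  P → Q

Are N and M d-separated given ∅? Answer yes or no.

Bayes-Ball from N | ∅ reaches {Q}.
M ∉ reach(N|∅) ⇒ N ⊥ M | ∅.

Yes — N ⊥ M | ∅.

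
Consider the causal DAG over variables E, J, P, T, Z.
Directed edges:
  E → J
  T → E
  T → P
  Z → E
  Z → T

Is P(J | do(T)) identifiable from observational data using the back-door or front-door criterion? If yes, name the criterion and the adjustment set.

desc(T)\{T}={E,J,P}; candidates ⊆ {Z}.
size 0: {}; under {} T still reaches {E,J,Z} ∋ J.
{Z}: T⊥J given {Z} in G with T→· removed — back-door holds.
P(J|do(T)) = Σ_{Z} P(J|T,Z)·P(Z).

P(J|do(T)): backdoor, adjust for {Z}.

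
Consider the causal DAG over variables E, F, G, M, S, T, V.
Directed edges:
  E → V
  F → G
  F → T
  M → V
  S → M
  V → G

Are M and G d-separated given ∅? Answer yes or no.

No — M and G are d-connected given ∅.

Bayes-Ball from M | ∅ reaches {G,S,V}.
G ∈ reach(M|∅) ⇒ M ⊥̸ G | ∅.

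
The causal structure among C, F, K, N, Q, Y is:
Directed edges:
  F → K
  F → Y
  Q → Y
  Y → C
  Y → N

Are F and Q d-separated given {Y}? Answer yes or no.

Bayes-Ball from F | {Y} reaches {K,Q}.
Q ∈ reach(F|{Y}) ⇒ F ⊥̸ Q | {Y}.

No — F and Q are d-connected given {Y}.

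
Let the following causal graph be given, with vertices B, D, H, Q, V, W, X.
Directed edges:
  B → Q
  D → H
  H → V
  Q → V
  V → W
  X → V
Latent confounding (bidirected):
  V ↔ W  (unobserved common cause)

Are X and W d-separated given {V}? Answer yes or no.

No — X and W are d-connected given {V}.

Bayes-Ball from X | {V} reaches {B,D,H,Q,W}.
W ∈ reach(X|{V}) ⇒ X ⊥̸ W | {V}.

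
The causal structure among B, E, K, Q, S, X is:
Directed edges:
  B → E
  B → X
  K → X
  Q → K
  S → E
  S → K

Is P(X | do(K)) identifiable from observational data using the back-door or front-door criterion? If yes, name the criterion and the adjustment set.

P(X|do(K)): backdoor, adjust for ∅.

desc(K)\{K}={X}; candidates ⊆ {B,E,Q,S}.
∅: K⊥X given ∅ in G with K→· removed — back-door holds.
P(X|do(K)) = P(X|K) — no adjustment needed.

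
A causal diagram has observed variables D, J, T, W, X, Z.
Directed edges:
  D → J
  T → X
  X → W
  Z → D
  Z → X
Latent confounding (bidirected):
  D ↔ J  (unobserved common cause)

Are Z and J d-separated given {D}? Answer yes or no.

Bayes-Ball from Z | {D} reaches {J,W,X}.
J ∈ reach(Z|{D}) ⇒ Z ⊥̸ J | {D}.

No — Z and J are d-connected given {D}.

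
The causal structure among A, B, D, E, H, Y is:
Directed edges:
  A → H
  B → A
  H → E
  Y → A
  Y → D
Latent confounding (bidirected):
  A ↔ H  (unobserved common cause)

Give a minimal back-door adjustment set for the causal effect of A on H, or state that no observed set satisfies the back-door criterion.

desc(A)\{A}={E,H}; candidates ⊆ {B,D,Y}.
A↔H: latent back-door arc(s) into A.
size 0: {}; under {} A still reaches {B,D,E,H,Y} ∋ H.
size 1: {B}, {D}, {Y}; under {B} A still reaches {D,E,H,Y} ∋ H.
size 2: {B,D}, {B,Y}, {D,Y}; under {B,D} A still reaches {E,H,Y} ∋ H.
A↔H cannot be blocked by any observed set — no back-door set.

A→H: no observed back-door set.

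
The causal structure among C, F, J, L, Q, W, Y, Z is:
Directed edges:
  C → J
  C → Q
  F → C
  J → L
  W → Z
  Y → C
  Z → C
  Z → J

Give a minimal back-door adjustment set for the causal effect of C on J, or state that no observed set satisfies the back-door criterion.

desc(C)\{C}={J,L,Q}; candidates ⊆ {F,W,Y,Z}.
size 0: {}; under {} C still reaches {F,J,L,W,Y,Z} ∋ J.
{Z}: C⊥J given {Z} in G with C→· removed — back-door holds.

C→J: minimal back-door set {Z}.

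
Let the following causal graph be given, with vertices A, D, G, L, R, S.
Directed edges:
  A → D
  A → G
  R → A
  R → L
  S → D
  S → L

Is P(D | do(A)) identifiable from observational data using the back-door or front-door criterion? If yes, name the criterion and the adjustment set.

desc(A)\{A}={D,G}; candidates ⊆ {L,R,S}.
∅: A⊥D given ∅ in G with A→· removed — back-door holds.
P(D|do(A)) = P(D|A) — no adjustment needed.

P(D|do(A)): backdoor, adjust for ∅.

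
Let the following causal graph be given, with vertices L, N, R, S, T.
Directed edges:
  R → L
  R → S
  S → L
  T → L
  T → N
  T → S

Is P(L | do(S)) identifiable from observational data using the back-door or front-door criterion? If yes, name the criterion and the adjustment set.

P(L|do(S)): backdoor, adjust for {R, T}.

desc(S)\{S}={L}; candidates ⊆ {N,R,T}.
size 0: {}; under {} S still reaches {L,N,R,T} ∋ L.
size 1: {N}, {R}, {T}; under {N} S still reaches {L,R,T} ∋ L.
{R,T}: S⊥L given {R,T} in G with S→· removed — back-door holds.
P(L|do(S)) = Σ_{R,T} P(L|S,R,T)·P(R,T).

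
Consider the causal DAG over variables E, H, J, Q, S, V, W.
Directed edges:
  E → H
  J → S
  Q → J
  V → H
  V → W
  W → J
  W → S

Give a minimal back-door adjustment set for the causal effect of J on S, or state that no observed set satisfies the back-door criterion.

J→S: minimal back-door set {W}.

desc(J)\{J}={S}; candidates ⊆ {E,H,Q,V,W}.
size 0: {}; under {} J still reaches {H,Q,S,V,W} ∋ S.
{W}: J⊥S given {W} in G with J→· removed — back-door holds.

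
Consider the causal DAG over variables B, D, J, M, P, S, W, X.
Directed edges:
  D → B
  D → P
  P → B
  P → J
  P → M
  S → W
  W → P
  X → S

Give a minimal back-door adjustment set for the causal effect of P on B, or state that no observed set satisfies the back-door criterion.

P→B: minimal back-door set {D}.

desc(P)\{P}={B,J,M}; candidates ⊆ {D,S,W,X}.
size 0: {}; under {} P still reaches {B,D,S,W,X} ∋ B.
{D}: P⊥B given {D} in G with P→· removed — back-door holds.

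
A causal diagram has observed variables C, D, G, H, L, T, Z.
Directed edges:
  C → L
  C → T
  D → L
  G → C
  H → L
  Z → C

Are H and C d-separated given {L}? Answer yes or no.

No — H and C are d-connected given {L}.

Bayes-Ball from H | {L} reaches {C,D,G,T,Z}.
C ∈ reach(H|{L}) ⇒ H ⊥̸ C | {L}.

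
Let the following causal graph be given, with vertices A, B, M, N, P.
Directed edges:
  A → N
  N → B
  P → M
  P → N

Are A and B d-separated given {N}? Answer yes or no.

Yes — A ⊥ B | {N}.

Bayes-Ball from A | {N} reaches {M,P}.
B ∉ reach(A|{N}) ⇒ A ⊥ B | {N}.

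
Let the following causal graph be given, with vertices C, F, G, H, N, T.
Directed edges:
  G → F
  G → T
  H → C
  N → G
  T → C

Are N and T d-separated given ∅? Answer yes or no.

Bayes-Ball from N | ∅ reaches {C,F,G,T}.
T ∈ reach(N|∅) ⇒ N ⊥̸ T | ∅.

No — N and T are d-connected given ∅.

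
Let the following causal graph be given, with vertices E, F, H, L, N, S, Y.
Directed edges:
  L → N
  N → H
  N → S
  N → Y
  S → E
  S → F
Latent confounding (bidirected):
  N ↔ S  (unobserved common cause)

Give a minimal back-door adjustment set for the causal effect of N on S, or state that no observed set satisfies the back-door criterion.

N→S: no observed back-door set.

desc(N)\{N}={E,F,H,S,Y}; candidates ⊆ {L}.
N↔S: latent back-door arc(s) into N.
size 0: {}; under {} N still reaches {E,F,L,S} ∋ S.
size 1: {L}; under {L} N still reaches {E,F,S} ∋ S.
N↔S cannot be blocked by any observed set — no back-door set.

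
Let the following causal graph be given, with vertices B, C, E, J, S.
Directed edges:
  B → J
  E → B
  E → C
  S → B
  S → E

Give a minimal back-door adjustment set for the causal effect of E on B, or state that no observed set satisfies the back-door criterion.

E→B: minimal back-door set {S}.

desc(E)\{E}={B,C,J}; candidates ⊆ {S}.
size 0: {}; under {} E still reaches {B,J,S} ∋ B.
{S}: E⊥B given {S} in G with E→· removed — back-door holds.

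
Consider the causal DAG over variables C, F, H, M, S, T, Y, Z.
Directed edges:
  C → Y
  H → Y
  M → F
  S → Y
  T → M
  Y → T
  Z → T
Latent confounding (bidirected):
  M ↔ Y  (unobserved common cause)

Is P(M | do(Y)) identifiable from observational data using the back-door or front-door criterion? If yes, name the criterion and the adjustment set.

P(M|do(Y)): frontdoor, adjust for {T}.

desc(Y)\{Y}={F,M,T}; candidates ⊆ {C,H,S,Z}.
Y↔M: latent back-door arc(s) into Y.
size 0: {}; under {} Y still reaches {C,F,H,M,S} ∋ M.
size 1: {C}, {H}, {S} …(+1); under {C} Y still reaches {F,H,M,S} ∋ M.
size 2: {C,H}, {C,S}, {C,Z} …(+3); under {C,H} Y still reaches {F,M,S} ∋ M.
Y↔M cannot be blocked by any observed set — no back-door set.
{T}: (i) intercepts every directed Y→M path; (ii) no back-door Y→{T}; (iii) {Y} blocks every back-door {T}→M. Front-door holds.
P(M|do(Y)) = Σ_{T} P(T|Y) Σ_{Y'} P(M|T,Y')P(Y').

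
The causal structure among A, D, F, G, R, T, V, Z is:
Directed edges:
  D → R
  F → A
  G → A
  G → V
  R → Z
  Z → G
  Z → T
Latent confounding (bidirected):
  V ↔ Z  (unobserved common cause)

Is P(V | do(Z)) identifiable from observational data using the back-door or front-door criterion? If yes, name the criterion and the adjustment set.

desc(Z)\{Z}={A,G,T,V}; candidates ⊆ {D,F,R}.
Z↔V: latent back-door arc(s) into Z.
size 0: {}; under {} Z still reaches {D,R,V} ∋ V.
size 1: {D}, {F}, {R}; under {D} Z still reaches {R,V} ∋ V.
size 2: {D,F}, {D,R}, {F,R}; under {D,F} Z still reaches {R,V} ∋ V.
Z↔V cannot be blocked by any observed set — no back-door set.
{G}: (i) intercepts every directed Z→V path; (ii) no back-door Z→{G}; (iii) {Z} blocks every back-door {G}→V. Front-door holds.
P(V|do(Z)) = Σ_{G} P(G|Z) Σ_{Z'} P(V|G,Z')P(Z').

P(V|do(Z)): frontdoor, adjust for {G}.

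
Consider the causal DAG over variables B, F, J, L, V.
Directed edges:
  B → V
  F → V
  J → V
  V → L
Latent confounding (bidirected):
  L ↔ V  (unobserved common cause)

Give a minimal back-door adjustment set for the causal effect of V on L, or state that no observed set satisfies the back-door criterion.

desc(V)\{V}={L}; candidates ⊆ {B,F,J}.
V↔L: latent back-door arc(s) into V.
size 0: {}; under {} V still reaches {B,F,J,L} ∋ L.
size 1: {B}, {F}, {J}; under {B} V still reaches {F,J,L} ∋ L.
size 2: {B,F}, {B,J}, {F,J}; under {B,F} V still reaches {J,L} ∋ L.
V↔L cannot be blocked by any observed set — no back-door set.

V→L: no observed back-door set.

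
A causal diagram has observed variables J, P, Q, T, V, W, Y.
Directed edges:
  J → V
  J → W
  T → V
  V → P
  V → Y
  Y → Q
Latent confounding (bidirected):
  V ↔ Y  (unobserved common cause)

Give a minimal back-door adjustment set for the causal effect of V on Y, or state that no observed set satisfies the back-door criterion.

V→Y: no observed back-door set.

desc(V)\{V}={P,Q,Y}; candidates ⊆ {J,T,W}.
V↔Y: latent back-door arc(s) into V.
size 0: {}; under {} V still reaches {J,Q,T,W,Y} ∋ Y.
size 1: {J}, {T}, {W}; under {J} V still reaches {Q,T,Y} ∋ Y.
size 2: {J,T}, {J,W}, {T,W}; under {J,T} V still reaches {Q,Y} ∋ Y.
V↔Y cannot be blocked by any observed set — no back-door set.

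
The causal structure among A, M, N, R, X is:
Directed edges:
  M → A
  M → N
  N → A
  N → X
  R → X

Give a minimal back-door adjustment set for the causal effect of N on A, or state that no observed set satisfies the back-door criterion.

desc(N)\{N}={A,X}; candidates ⊆ {M,R}.
size 0: {}; under {} N still reaches {A,M} ∋ A.
{M}: N⊥A given {M} in G with N→· removed — back-door holds.

N→A: minimal back-door set {M}.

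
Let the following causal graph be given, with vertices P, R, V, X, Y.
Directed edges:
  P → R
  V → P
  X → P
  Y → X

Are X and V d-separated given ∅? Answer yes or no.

Bayes-Ball from X | ∅ reaches {P,R,Y}.
V ∉ reach(X|∅) ⇒ X ⊥ V | ∅.

Yes — X ⊥ V | ∅.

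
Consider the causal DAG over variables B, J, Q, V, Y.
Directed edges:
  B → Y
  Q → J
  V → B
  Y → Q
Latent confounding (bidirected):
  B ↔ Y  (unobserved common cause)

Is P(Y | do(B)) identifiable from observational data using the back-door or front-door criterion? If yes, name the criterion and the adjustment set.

desc(B)\{B}={J,Q,Y}; candidates ⊆ {V}.
B↔Y: latent back-door arc(s) into B.
size 0: {}; under {} B still reaches {J,Q,V,Y} ∋ Y.
size 1: {V}; under {V} B still reaches {J,Q,Y} ∋ Y.
B↔Y cannot be blocked by any observed set — no back-door set.
No mediator lies on a directed B→…→Y path.
Neither criterion identifies P(Y|do(B)) in this graph.

P(Y|do(B)): not identifiable (no BD/FD set).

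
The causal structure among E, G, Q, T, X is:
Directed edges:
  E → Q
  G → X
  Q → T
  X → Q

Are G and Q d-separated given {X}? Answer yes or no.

Bayes-Ball from G | {X} reaches ∅.
Q ∉ reach(G|{X}) ⇒ G ⊥ Q | {X}.

Yes — G ⊥ Q | {X}.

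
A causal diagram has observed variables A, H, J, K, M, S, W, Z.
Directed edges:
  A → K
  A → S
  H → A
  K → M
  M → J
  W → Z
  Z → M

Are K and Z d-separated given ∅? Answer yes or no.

Yes — K ⊥ Z | ∅.

Bayes-Ball from K | ∅ reaches {A,H,J,M,S}.
Z ∉ reach(K|∅) ⇒ K ⊥ Z | ∅.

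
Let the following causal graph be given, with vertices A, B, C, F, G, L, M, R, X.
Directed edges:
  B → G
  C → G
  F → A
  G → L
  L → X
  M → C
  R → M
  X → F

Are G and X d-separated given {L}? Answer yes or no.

Yes — G ⊥ X | {L}.

Bayes-Ball from G | {L} reaches {B,C,M,R}.
X ∉ reach(G|{L}) ⇒ G ⊥ X | {L}.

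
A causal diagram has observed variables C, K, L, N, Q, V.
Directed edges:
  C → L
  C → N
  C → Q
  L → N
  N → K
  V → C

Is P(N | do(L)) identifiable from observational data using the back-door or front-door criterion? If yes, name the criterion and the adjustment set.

desc(L)\{L}={K,N}; candidates ⊆ {C,Q,V}.
size 0: {}; under {} L still reaches {C,K,N,Q,V} ∋ N.
{C}: L⊥N given {C} in G with L→· removed — back-door holds.
P(N|do(L)) = Σ_{C} P(N|L,C)·P(C).

P(N|do(L)): backdoor, adjust for {C}.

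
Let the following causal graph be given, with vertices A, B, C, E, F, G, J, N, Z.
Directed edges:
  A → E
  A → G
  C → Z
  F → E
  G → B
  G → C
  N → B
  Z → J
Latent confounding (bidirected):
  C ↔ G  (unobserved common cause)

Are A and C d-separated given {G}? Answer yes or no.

No — A and C are d-connected given {G}.

Bayes-Ball from A | {G} reaches {C,E,J,Z}.
C ∈ reach(A|{G}) ⇒ A ⊥̸ C | {G}.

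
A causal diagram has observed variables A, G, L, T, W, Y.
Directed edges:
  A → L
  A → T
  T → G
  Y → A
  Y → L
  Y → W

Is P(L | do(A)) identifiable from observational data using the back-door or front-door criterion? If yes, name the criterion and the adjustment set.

desc(A)\{A}={G,L,T}; candidates ⊆ {W,Y}.
size 0: {}; under {} A still reaches {L,W,Y} ∋ L.
{Y}: A⊥L given {Y} in G with A→· removed — back-door holds.
P(L|do(A)) = Σ_{Y} P(L|A,Y)·P(Y).

P(L|do(A)): backdoor, adjust for {Y}.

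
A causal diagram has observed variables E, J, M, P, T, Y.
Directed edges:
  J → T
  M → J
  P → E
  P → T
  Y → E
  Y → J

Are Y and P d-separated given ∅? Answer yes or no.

Bayes-Ball from Y | ∅ reaches {E,J,T}.
P ∉ reach(Y|∅) ⇒ Y ⊥ P | ∅.

Yes — Y ⊥ P | ∅.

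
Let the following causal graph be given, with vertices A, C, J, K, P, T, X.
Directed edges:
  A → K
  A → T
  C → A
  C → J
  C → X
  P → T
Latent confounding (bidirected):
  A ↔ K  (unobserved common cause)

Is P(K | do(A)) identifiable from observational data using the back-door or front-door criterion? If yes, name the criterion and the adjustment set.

P(K|do(A)): not identifiable (no BD/FD set).

desc(A)\{A}={K,T}; candidates ⊆ {C,J,P,X}.
A↔K: latent back-door arc(s) into A.
size 0: {}; under {} A still reaches {C,J,K,X} ∋ K.
size 1: {C}, {J}, {P} …(+1); under {C} A still reaches {K} ∋ K.
size 2: {C,J}, {C,P}, {C,X} …(+3); under {C,J} A still reaches {K} ∋ K.
A↔K cannot be blocked by any observed set — no back-door set.
No mediator lies on a directed A→…→K path.
Neither criterion identifies P(K|do(A)) in this graph.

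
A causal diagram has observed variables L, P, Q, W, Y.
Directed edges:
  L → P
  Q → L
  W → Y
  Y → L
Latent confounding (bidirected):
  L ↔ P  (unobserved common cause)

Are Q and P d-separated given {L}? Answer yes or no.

No — Q and P are d-connected given {L}.

Bayes-Ball from Q | {L} reaches {P,W,Y}.
P ∈ reach(Q|{L}) ⇒ Q ⊥̸ P | {L}.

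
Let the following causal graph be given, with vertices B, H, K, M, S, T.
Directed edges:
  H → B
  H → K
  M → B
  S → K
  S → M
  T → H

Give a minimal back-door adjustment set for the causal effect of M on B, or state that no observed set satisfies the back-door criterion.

M→B: minimal back-door set ∅.

desc(M)\{M}={B}; candidates ⊆ {H,K,S,T}.
∅: M⊥B given ∅ in G with M→· removed — back-door holds.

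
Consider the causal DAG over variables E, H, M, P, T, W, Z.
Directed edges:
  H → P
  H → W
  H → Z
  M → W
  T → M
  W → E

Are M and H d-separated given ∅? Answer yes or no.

Bayes-Ball from M | ∅ reaches {E,T,W}.
H ∉ reach(M|∅) ⇒ M ⊥ H | ∅.

Yes — M ⊥ H | ∅.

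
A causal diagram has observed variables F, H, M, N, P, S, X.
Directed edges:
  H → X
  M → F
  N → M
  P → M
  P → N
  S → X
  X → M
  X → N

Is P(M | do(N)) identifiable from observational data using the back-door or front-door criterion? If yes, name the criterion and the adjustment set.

P(M|do(N)): backdoor, adjust for {P, X}.

desc(N)\{N}={F,M}; candidates ⊆ {H,P,S,X}.
size 0: {}; under {} N still reaches {F,H,M,P,S,X} ∋ M.
size 1: {H}, {P}, {S} …(+1); under {H} N still reaches {F,M,P,S,X} ∋ M.
{P,X}: N⊥M given {P,X} in G with N→· removed — back-door holds.
P(M|do(N)) = Σ_{P,X} P(M|N,P,X)·P(P,X).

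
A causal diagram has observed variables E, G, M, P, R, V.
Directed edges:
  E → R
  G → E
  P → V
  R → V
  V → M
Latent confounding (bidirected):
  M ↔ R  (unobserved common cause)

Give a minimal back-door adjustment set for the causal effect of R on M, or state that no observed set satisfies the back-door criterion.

desc(R)\{R}={M,V}; candidates ⊆ {E,G,P}.
R↔M: latent back-door arc(s) into R.
size 0: {}; under {} R still reaches {E,G,M} ∋ M.
size 1: {E}, {G}, {P}; under {E} R still reaches {M} ∋ M.
size 2: {E,G}, {E,P}, {G,P}; under {E,G} R still reaches {M} ∋ M.
R↔M cannot be blocked by any observed set — no back-door set.

R→M: no observed back-door set.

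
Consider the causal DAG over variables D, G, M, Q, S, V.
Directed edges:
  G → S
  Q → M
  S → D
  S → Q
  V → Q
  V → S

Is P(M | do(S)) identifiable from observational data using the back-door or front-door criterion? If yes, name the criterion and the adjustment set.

P(M|do(S)): backdoor, adjust for {V}.

desc(S)\{S}={D,M,Q}; candidates ⊆ {G,V}.
size 0: {}; under {} S still reaches {G,M,Q,V} ∋ M.
{V}: S⊥M given {V} in G with S→· removed — back-door holds.
P(M|do(S)) = Σ_{V} P(M|S,V)·P(V).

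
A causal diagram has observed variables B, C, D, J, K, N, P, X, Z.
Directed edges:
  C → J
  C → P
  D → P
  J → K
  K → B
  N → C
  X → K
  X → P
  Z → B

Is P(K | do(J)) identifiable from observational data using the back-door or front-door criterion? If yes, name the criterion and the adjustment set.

P(K|do(J)): backdoor, adjust for ∅.

desc(J)\{J}={B,K}; candidates ⊆ {C,D,N,P,X,Z}.
∅: J⊥K given ∅ in G with J→· removed — back-door holds.
P(K|do(J)) = P(K|J) — no adjustment needed.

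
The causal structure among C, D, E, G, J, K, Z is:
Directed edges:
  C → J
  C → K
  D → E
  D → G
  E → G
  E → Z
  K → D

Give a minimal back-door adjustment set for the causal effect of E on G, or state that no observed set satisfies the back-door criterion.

E→G: minimal back-door set {D}.

desc(E)\{E}={G,Z}; candidates ⊆ {C,D,J,K}.
size 0: {}; under {} E still reaches {C,D,G,J,K} ∋ G.
{D}: E⊥G given {D} in G with E→· removed — back-door holds.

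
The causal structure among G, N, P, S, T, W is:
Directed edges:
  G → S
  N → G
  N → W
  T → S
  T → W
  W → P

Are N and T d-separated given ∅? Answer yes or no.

Yes — N ⊥ T | ∅.

Bayes-Ball from N | ∅ reaches {G,P,S,W}.
T ∉ reach(N|∅) ⇒ N ⊥ T | ∅.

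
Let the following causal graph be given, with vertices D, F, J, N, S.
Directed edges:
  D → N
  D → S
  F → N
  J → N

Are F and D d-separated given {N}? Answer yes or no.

No — F and D are d-connected given {N}.

Bayes-Ball from F | {N} reaches {D,J,S}.
D ∈ reach(F|{N}) ⇒ F ⊥̸ D | {N}.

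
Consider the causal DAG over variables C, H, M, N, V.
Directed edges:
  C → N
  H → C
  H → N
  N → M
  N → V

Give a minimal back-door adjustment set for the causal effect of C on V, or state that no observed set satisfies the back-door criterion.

desc(C)\{C}={M,N,V}; candidates ⊆ {H}.
size 0: {}; under {} C still reaches {H,M,N,V} ∋ V.
{H}: C⊥V given {H} in G with C→· removed — back-door holds.

C→V: minimal back-door set {H}.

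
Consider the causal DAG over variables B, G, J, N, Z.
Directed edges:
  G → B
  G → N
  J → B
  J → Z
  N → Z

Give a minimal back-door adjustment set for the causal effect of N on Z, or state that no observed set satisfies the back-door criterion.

desc(N)\{N}={Z}; candidates ⊆ {B,G,J}.
∅: N⊥Z given ∅ in G with N→· removed — back-door holds.

N→Z: minimal back-door set ∅.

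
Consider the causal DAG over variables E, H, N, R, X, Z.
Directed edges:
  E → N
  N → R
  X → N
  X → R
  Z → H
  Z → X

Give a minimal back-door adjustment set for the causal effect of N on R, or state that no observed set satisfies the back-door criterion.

desc(N)\{N}={R}; candidates ⊆ {E,H,X,Z}.
size 0: {}; under {} N still reaches {E,H,R,X,Z} ∋ R.
{X}: N⊥R given {X} in G with N→· removed — back-door holds.

N→R: minimal back-door set {X}.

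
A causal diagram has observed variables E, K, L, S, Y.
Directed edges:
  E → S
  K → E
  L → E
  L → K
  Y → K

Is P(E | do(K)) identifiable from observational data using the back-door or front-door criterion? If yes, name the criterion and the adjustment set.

desc(K)\{K}={E,S}; candidates ⊆ {L,Y}.
size 0: {}; under {} K still reaches {E,L,S,Y} ∋ E.
{L}: K⊥E given {L} in G with K→· removed — back-door holds.
P(E|do(K)) = Σ_{L} P(E|K,L)·P(L).

P(E|do(K)): backdoor, adjust for {L}.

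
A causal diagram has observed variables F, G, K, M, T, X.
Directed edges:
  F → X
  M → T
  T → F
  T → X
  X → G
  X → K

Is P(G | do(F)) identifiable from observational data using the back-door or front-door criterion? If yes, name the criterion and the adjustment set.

desc(F)\{F}={G,K,X}; candidates ⊆ {M,T}.
size 0: {}; under {} F still reaches {G,K,M,T,X} ∋ G.
{T}: F⊥G given {T} in G with F→· removed — back-door holds.
P(G|do(F)) = Σ_{T} P(G|F,T)·P(T).

P(G|do(F)): backdoor, adjust for {T}.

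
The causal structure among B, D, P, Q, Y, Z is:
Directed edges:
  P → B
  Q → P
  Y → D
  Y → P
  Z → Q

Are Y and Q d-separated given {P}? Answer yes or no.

Bayes-Ball from Y | {P} reaches {D,Q,Z}.
Q ∈ reach(Y|{P}) ⇒ Y ⊥̸ Q | {P}.

No — Y and Q are d-connected given {P}.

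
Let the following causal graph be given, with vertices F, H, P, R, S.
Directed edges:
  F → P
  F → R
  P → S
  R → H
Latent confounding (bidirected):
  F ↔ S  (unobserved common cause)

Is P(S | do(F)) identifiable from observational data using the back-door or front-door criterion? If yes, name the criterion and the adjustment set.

P(S|do(F)): frontdoor, adjust for {P}.

desc(F)\{F}={H,P,R,S}; candidates ⊆ {—}.
F↔S: latent back-door arc(s) into F.
size 0: {}; under {} F still reaches {S} ∋ S.
F↔S cannot be blocked by any observed set — no back-door set.
{P}: (i) intercepts every directed F→S path; (ii) no back-door F→{P}; (iii) {F} blocks every back-door {P}→S. Front-door holds.
P(S|do(F)) = Σ_{P} P(P|F) Σ_{F'} P(S|P,F')P(F').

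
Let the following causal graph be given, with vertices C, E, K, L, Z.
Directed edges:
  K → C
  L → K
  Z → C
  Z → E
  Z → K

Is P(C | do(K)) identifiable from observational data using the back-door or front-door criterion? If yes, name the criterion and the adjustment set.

desc(K)\{K}={C}; candidates ⊆ {E,L,Z}.
size 0: {}; under {} K still reaches {C,E,L,Z} ∋ C.
{Z}: K⊥C given {Z} in G with K→· removed — back-door holds.
P(C|do(K)) = Σ_{Z} P(C|K,Z)·P(Z).

P(C|do(K)): backdoor, adjust for {Z}.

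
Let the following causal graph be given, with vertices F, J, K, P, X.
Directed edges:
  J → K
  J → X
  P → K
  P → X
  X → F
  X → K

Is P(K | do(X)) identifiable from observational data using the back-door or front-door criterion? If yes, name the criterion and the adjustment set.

desc(X)\{X}={F,K}; candidates ⊆ {J,P}.
size 0: {}; under {} X still reaches {J,K,P} ∋ K.
size 1: {J}, {P}; under {J} X still reaches {K,P} ∋ K.
{J,P}: X⊥K given {J,P} in G with X→· removed — back-door holds.
P(K|do(X)) = Σ_{J,P} P(K|X,J,P)·P(J,P).

P(K|do(X)): backdoor, adjust for {J, P}.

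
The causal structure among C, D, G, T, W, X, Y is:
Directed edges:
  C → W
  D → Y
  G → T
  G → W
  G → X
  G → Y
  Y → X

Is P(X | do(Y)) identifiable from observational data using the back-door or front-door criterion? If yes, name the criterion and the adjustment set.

desc(Y)\{Y}={X}; candidates ⊆ {C,D,G,T,W}.
size 0: {}; under {} Y still reaches {D,G,T,W,X} ∋ X.
{G}: Y⊥X given {G} in G with Y→· removed — back-door holds.
P(X|do(Y)) = Σ_{G} P(X|Y,G)·P(G).

P(X|do(Y)): backdoor, adjust for {G}.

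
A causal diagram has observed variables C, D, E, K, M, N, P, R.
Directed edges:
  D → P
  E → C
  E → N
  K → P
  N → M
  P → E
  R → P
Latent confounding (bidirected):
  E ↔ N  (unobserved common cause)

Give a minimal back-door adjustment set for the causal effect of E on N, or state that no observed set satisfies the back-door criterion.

desc(E)\{E}={C,M,N}; candidates ⊆ {D,K,P,R}.
E↔N: latent back-door arc(s) into E.
size 0: {}; under {} E still reaches {D,K,M,N,P,R} ∋ N.
size 1: {D}, {K}, {P} …(+1); under {D} E still reaches {K,M,N,P,R} ∋ N.
size 2: {D,K}, {D,P}, {D,R} …(+3); under {D,K} E still reaches {M,N,P,R} ∋ N.
E↔N cannot be blocked by any observed set — no back-door set.

E→N: no observed back-door set.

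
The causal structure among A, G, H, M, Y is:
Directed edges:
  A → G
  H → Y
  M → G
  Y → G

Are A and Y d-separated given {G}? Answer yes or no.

No — A and Y are d-connected given {G}.

Bayes-Ball from A | {G} reaches {H,M,Y}.
Y ∈ reach(A|{G}) ⇒ A ⊥̸ Y | {G}.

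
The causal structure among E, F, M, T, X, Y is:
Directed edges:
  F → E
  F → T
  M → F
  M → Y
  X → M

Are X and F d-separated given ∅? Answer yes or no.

No — X and F are d-connected given ∅.

Bayes-Ball from X | ∅ reaches {E,F,M,T,Y}.
F ∈ reach(X|∅) ⇒ X ⊥̸ F | ∅.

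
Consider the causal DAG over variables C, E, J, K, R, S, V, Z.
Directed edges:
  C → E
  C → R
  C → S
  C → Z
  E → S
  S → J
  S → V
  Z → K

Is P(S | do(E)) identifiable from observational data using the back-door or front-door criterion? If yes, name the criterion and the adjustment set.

desc(E)\{E}={J,S,V}; candidates ⊆ {C,K,R,Z}.
size 0: {}; under {} E still reaches {C,J,K,R,S,V,Z} ∋ S.
{C}: E⊥S given {C} in G with E→· removed — back-door holds.
P(S|do(E)) = Σ_{C} P(S|E,C)·P(C).

P(S|do(E)): backdoor, adjust for {C}.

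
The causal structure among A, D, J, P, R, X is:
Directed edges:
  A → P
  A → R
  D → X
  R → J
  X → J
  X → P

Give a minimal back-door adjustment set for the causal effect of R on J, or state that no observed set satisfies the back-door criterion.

desc(R)\{R}={J}; candidates ⊆ {A,D,P,X}.
∅: R⊥J given ∅ in G with R→· removed — back-door holds.

R→J: minimal back-door set ∅.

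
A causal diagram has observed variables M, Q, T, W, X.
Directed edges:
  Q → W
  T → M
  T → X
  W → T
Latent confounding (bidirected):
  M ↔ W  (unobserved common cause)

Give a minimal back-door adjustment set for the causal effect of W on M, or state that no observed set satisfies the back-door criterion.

W→M: no observed back-door set.

desc(W)\{W}={M,T,X}; candidates ⊆ {Q}.
W↔M: latent back-door arc(s) into W.
size 0: {}; under {} W still reaches {M,Q} ∋ M.
size 1: {Q}; under {Q} W still reaches {M} ∋ M.
W↔M cannot be blocked by any observed set — no back-door set.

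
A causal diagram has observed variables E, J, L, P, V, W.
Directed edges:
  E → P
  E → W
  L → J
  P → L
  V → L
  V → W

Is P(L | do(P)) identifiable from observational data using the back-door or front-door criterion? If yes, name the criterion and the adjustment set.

desc(P)\{P}={J,L}; candidates ⊆ {E,V,W}.
∅: P⊥L given ∅ in G with P→· removed — back-door holds.
P(L|do(P)) = P(L|P) — no adjustment needed.

P(L|do(P)): backdoor, adjust for ∅.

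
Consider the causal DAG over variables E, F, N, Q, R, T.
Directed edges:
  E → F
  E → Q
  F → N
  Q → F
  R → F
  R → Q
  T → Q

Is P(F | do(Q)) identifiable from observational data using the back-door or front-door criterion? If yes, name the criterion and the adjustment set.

P(F|do(Q)): backdoor, adjust for {E, R}.

desc(Q)\{Q}={F,N}; candidates ⊆ {E,R,T}.
size 0: {}; under {} Q still reaches {E,F,N,R,T} ∋ F.
size 1: {E}, {R}, {T}; under {E} Q still reaches {F,N,R,T} ∋ F.
{E,R}: Q⊥F given {E,R} in G with Q→· removed — back-door holds.
P(F|do(Q)) = Σ_{E,R} P(F|Q,E,R)·P(E,R).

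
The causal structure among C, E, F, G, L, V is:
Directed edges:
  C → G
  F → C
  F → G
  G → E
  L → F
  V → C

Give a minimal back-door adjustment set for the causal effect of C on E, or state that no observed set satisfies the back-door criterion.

desc(C)\{C}={E,G}; candidates ⊆ {F,L,V}.
size 0: {}; under {} C still reaches {E,F,G,L,V} ∋ E.
{F}: C⊥E given {F} in G with C→· removed — back-door holds.

C→E: minimal back-door set {F}.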